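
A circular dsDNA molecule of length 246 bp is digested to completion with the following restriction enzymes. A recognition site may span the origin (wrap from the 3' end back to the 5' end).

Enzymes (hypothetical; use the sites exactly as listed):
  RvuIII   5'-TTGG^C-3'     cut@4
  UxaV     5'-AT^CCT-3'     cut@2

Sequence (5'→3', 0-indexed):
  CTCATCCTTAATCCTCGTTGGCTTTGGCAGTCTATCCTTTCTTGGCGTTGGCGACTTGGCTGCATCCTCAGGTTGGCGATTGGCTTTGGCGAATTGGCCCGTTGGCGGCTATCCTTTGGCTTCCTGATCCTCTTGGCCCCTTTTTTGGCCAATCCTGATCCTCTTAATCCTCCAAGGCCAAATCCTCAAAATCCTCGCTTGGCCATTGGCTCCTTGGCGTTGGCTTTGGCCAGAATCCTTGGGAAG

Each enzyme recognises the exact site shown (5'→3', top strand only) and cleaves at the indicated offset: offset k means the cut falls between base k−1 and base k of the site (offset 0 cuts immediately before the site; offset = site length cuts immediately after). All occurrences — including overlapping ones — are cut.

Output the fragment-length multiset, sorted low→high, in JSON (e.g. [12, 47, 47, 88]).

Scan for sites:
  RvuIII (TTGGC, off=4): starts [17, 23, 41, 47, 55, 72, 79, 85, 93, 101, 115, 132, 144, 198, 205, 213, 219, 225] → cuts [21, 27, 45, 51, 59, 76, 83, 89, 97, 105, 119, 136, 148, 202, 209, 217, 223, 229]
  UxaV (ATCCT, off=2): starts [3, 10, 33, 63, 110, 126, 151, 157, 166, 181, 190, 234] → cuts [5, 12, 35, 65, 112, 128, 153, 159, 168, 183, 192, 236]

All cut coordinates (distinct, sorted): [5, 12, 21, 27, 35, 45, 51, 59, 65, 76, 83, 89, 97, 105, 112, 119, 128, 136, 148, 153, 159, 168, 183, 192, 202, 209, 217, 223, 229, 236]

Fragment lengths:
  5→12: 7 bp
  12→21: 9 bp
  21→27: 6 bp
  27→35: 8 bp
  35→45: 10 bp
  45→51: 6 bp
  51→59: 8 bp
  59→65: 6 bp
  65→76: 11 bp
  76→83: 7 bp
  83→89: 6 bp
  89→97: 8 bp
  97→105: 8 bp
  105→112: 7 bp
  112→119: 7 bp
  119→128: 9 bp
  128→136: 8 bp
  136→148: 12 bp
  148→153: 5 bp
  153→159: 6 bp
  159→168: 9 bp
  168→183: 15 bp
  183→192: 9 bp
  192→202: 10 bp
  202→209: 7 bp
  209→217: 8 bp
  217→223: 6 bp
  223→229: 6 bp
  229→236: 7 bp
  236→5 (wrap): 246-236+5 = 15 bp

[5,6,6,6,6,6,6,6,7,7,7,7,7,7,8,8,8,8,8,8,9,9,9,9,10,10,11,12,15,15]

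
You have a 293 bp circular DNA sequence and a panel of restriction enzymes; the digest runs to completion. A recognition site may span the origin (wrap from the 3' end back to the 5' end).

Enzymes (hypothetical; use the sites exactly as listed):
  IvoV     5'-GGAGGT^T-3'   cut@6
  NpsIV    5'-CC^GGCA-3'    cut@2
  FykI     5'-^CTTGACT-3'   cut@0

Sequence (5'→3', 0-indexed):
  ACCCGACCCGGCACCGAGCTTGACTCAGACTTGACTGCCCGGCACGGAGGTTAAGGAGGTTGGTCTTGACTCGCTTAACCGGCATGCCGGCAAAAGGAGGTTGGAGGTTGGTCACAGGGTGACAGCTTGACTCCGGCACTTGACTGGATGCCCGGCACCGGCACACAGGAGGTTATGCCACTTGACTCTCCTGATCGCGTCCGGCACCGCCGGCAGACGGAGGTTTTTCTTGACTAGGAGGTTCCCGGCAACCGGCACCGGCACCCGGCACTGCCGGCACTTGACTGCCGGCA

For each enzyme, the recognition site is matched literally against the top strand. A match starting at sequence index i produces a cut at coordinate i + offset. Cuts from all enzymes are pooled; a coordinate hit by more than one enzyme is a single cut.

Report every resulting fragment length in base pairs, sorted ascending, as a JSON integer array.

Per-enzyme occurrences:
  IvoV (GGAGGTT, off=6): starts [45, 54, 95, 102, 167, 218, 236] → cuts [51, 60, 101, 108, 173, 224, 242]
  NpsIV (CCGGCA, off=2): starts [7, 38, 78, 86, 132, 151, 157, 200, 209, 244, 251, 257, 264, 273, 287] → cuts [9, 40, 80, 88, 134, 153, 159, 202, 211, 246, 253, 259, 266, 275, 289]
  FykI (CTTGACT, off=0): starts [18, 29, 64, 125, 138, 180, 228, 279] → cuts [18, 29, 64, 125, 138, 180, 228, 279]

All cut coordinates (distinct, sorted): [9, 18, 29, 40, 51, 60, 64, 80, 88, 101, 108, 125, 134, 138, 153, 159, 173, 180, 202, 211, 224, 228, 242, 246, 253, 259, 266, 275, 279, 289]

Fragments:
  9→18: 9 bp
  18→29: 11 bp
  29→40: 11 bp
  40→51: 11 bp
  51→60: 9 bp
  60→64: 4 bp
  64→80: 16 bp
  80→88: 8 bp
  88→101: 13 bp
  101→108: 7 bp
  108→125: 17 bp
  125→134: 9 bp
  134→138: 4 bp
  138→153: 15 bp
  153→159: 6 bp
  159→173: 14 bp
  173→180: 7 bp
  180→202: 22 bp
  202→211: 9 bp
  211→224: 13 bp
  224→228: 4 bp
  228→242: 14 bp
  242→246: 4 bp
  246→253: 7 bp
  253→259: 6 bp
  259→266: 7 bp
  266→275: 9 bp
  275→279: 4 bp
  279→289: 10 bp
  289→9 (wrap): 293-289+9 = 13 bp

[4,4,4,4,4,6,6,7,7,7,7,8,9,9,9,9,9,10,11,11,11,13,13,13,14,14,15,16,17,22]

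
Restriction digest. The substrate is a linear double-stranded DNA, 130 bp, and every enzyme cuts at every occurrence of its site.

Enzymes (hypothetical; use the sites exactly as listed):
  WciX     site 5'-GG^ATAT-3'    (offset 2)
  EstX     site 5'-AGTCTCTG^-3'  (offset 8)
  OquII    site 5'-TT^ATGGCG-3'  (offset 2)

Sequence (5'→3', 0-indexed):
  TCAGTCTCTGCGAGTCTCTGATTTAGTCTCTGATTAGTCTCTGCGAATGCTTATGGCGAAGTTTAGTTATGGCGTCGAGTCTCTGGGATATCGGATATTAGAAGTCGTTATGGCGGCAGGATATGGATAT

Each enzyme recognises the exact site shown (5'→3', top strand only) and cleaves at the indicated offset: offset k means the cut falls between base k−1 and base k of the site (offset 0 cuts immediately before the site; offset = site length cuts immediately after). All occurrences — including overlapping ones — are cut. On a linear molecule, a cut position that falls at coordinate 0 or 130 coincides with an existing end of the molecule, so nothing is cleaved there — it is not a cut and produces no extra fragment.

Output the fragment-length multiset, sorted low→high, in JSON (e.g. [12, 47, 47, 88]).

Scan for sites:
  WciX GGATAT/2: at [85, 92, 118, 124] ⇒ [87, 94, 120, 126]
  EstX AGTCTCTG/8: at [2, 12, 24, 35, 77] ⇒ [10, 20, 32, 43, 85]
  OquII TTATGGCG/2: at [50, 66, 107] ⇒ [52, 68, 109]

Pooled cuts: [10, 20, 32, 43, 52, 68, 85, 87, 94, 109, 120, 126]

Fragments:
  [0,10): 10 bp
  [10,20): 10 bp
  [20,32): 12 bp
  [32,43): 11 bp
  [43,52): 9 bp
  [52,68): 16 bp
  [68,85): 17 bp
  [85,87): 2 bp
  [87,94): 7 bp
  [94,109): 15 bp
  [109,120): 11 bp
  [120,126): 6 bp
  [126,130): 4 bp

[2,4,6,7,9,10,10,11,11,12,15,16,17]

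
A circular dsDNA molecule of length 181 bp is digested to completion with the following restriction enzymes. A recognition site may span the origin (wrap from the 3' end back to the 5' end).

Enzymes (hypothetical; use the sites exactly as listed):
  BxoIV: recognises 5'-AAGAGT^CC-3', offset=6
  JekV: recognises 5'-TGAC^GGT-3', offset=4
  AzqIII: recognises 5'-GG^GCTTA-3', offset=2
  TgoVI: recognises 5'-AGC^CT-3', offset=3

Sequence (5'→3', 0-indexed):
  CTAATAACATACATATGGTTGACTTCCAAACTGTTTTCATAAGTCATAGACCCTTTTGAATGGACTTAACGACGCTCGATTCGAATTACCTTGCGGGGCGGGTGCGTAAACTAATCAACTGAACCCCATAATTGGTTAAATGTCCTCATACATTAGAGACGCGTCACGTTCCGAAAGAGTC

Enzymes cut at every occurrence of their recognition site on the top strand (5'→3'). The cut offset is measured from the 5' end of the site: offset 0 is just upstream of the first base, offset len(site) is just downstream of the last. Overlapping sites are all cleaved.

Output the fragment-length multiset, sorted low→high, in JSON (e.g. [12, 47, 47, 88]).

Site scan:
  BxoIV AAGAGTCC/6: at [174] ⇒ [180]
  JekV (TGACGGT, off=4): no sites
  AzqIII (GGGCTTA, off=2): no sites
  TgoVI (AGCCT, off=3): no sites

All cut coordinates (distinct, sorted): [180]

Fragments:
  180→180 (wrap): 181-180+180 = 181 bp

[181]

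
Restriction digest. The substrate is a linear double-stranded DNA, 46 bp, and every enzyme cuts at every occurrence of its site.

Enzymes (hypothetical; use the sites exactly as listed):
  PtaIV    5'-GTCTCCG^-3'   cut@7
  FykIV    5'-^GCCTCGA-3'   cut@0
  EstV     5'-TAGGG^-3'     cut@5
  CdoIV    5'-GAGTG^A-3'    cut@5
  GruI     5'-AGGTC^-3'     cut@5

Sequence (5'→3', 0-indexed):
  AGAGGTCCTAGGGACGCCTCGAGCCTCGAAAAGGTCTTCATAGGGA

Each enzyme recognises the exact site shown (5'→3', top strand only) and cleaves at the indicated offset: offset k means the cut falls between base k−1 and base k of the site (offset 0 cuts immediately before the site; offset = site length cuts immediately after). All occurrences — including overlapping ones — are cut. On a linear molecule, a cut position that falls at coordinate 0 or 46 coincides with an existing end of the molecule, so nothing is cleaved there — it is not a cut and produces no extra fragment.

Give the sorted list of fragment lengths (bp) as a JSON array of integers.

[1,2,6,7,7,9,14]

Site scan:
  PtaIV (GTCTCCG, off=7): no sites
  FykIV (GCCTCGA, off=0): starts [15, 22] → cuts [15, 22]
  EstV (TAGGG, off=5): starts [8, 40] → cuts [13, 45]
  CdoIV (GAGTGA, off=5): no sites
  GruI (AGGTC, off=5): starts [2, 31] → cuts [7, 36]

All cut coordinates (distinct, sorted): [7, 13, 15, 22, 36, 45]

Fragment lengths:
  [0,7): 7 bp
  [7,13): 6 bp
  [13,15): 2 bp
  [15,22): 7 bp
  [22,36): 14 bp
  [36,45): 9 bp
  [45,46): 1 bp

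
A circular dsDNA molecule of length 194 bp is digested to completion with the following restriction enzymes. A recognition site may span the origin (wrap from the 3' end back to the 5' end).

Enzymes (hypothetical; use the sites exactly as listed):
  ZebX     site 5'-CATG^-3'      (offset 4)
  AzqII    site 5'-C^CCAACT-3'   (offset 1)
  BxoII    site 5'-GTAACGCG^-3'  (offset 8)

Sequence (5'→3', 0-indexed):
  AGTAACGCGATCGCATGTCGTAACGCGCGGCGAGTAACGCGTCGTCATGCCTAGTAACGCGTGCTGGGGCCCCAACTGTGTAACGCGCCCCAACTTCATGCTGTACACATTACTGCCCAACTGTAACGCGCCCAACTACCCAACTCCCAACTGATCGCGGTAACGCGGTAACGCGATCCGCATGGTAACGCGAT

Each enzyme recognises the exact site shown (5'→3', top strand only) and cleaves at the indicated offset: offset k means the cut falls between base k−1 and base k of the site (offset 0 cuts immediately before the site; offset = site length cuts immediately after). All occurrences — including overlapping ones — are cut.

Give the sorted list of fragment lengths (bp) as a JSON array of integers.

Scan for sites:
  ZebX CATG/4: at [13, 45, 96, 180] ⇒ [17, 49, 100, 184]
  AzqII CCCAACT/1: at [70, 88, 115, 130, 138, 145] ⇒ [71, 89, 116, 131, 139, 146]
  BxoII GTAACGCG/8: at [1, 19, 33, 53, 79, 122, 159, 167, 184] ⇒ [9, 27, 41, 61, 87, 130, 167, 175, 192]

Pooled cuts: [9, 17, 27, 41, 49, 61, 71, 87, 89, 100, 116, 130, 131, 139, 146, 167, 175, 184, 192]

Fragments:
  9→17: 8 bp
  17→27: 10 bp
  27→41: 14 bp
  41→49: 8 bp
  49→61: 12 bp
  61→71: 10 bp
  71→87: 16 bp
  87→89: 2 bp
  89→100: 11 bp
  100→116: 16 bp
  116→130: 14 bp
  130→131: 1 bp
  131→139: 8 bp
  139→146: 7 bp
  146→167: 21 bp
  167→175: 8 bp
  175→184: 9 bp
  184→192: 8 bp
  192→9 (wrap): 194-192+9 = 11 bp

[1,2,7,8,8,8,8,8,9,10,10,11,11,12,14,14,16,16,21]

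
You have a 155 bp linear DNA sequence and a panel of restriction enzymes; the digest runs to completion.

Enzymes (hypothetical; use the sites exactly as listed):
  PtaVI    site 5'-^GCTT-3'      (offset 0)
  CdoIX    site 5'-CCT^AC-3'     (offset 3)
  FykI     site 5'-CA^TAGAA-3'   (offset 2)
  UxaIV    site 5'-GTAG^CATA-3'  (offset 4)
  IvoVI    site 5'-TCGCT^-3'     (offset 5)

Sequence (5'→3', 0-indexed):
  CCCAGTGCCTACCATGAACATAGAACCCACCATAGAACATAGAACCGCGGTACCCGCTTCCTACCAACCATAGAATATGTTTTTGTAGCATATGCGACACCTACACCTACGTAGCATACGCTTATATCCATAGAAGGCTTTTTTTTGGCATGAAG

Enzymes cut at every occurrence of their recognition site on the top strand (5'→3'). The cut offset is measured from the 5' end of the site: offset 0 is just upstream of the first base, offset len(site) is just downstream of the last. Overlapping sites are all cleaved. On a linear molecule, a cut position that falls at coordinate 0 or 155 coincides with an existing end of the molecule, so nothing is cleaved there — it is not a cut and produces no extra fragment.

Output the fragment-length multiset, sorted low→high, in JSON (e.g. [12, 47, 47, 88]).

[5,6,6,6,7,7,8,10,10,11,12,14,16,18,19]

Scan for sites:
  PtaVI (GCTT, off=0): starts [55, 119, 136] → cuts [55, 119, 136]
  CdoIX (CCTAC, off=3): starts [7, 59, 99, 105] → cuts [10, 62, 102, 108]
  FykI (CATAGAA, off=2): starts [18, 30, 37, 68, 128] → cuts [20, 32, 39, 70, 130]
  UxaIV (GTAGCATA, off=4): starts [84, 110] → cuts [88, 114]
  IvoVI (TCGCT, off=5): no sites

Pooled cuts: [10, 20, 32, 39, 55, 62, 70, 88, 102, 108, 114, 119, 130, 136]

Fragment lengths:
  [0,10): 10 bp
  [10,20): 10 bp
  [20,32): 12 bp
  [32,39): 7 bp
  [39,55): 16 bp
  [55,62): 7 bp
  [62,70): 8 bp
  [70,88): 18 bp
  [88,102): 14 bp
  [102,108): 6 bp
  [108,114): 6 bp
  [114,119): 5 bp
  [119,130): 11 bp
  [130,136): 6 bp
  [136,155): 19 bp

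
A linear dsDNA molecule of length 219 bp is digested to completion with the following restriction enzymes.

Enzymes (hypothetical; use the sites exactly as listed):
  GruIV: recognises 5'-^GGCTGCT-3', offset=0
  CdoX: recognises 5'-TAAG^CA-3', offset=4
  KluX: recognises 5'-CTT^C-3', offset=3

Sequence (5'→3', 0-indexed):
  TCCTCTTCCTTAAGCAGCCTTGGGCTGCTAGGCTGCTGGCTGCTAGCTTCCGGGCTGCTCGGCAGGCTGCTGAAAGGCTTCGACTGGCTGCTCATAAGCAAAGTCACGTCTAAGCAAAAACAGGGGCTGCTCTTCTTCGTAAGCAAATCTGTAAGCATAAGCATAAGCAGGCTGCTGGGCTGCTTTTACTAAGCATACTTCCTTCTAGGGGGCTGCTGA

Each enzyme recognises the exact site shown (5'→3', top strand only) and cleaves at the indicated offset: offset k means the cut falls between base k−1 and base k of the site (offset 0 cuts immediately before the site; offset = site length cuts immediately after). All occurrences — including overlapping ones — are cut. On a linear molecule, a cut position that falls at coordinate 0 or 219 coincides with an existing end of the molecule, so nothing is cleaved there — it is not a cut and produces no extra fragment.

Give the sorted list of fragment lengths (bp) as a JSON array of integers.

Scan for sites:
  GruIV GGCTGCT/0: at [22, 30, 37, 52, 64, 85, 124, 169, 177, 210] ⇒ [22, 30, 37, 52, 64, 85, 124, 169, 177, 210]
  CdoX TAAGCA/4: at [10, 94, 110, 139, 151, 157, 163, 189] ⇒ [14, 98, 114, 143, 155, 161, 167, 193]
  KluX CTTC/3: at [4, 46, 77, 131, 134, 197, 201] ⇒ [7, 49, 80, 134, 137, 200, 204]

All cut coordinates (distinct, sorted): [7, 14, 22, 30, 37, 49, 52, 64, 80, 85, 98, 114, 124, 134, 137, 143, 155, 161, 167, 169, 177, 193, 200, 204, 210]

Fragment lengths:
  [0,7): 7 bp
  [7,14): 7 bp
  [14,22): 8 bp
  [22,30): 8 bp
  [30,37): 7 bp
  [37,49): 12 bp
  [49,52): 3 bp
  [52,64): 12 bp
  [64,80): 16 bp
  [80,85): 5 bp
  [85,98): 13 bp
  [98,114): 16 bp
  [114,124): 10 bp
  [124,134): 10 bp
  [134,137): 3 bp
  [137,143): 6 bp
  [143,155): 12 bp
  [155,161): 6 bp
  [161,167): 6 bp
  [167,169): 2 bp
  [169,177): 8 bp
  [177,193): 16 bp
  [193,200): 7 bp
  [200,204): 4 bp
  [204,210): 6 bp
  [210,219): 9 bp

[2,3,3,4,5,6,6,6,6,7,7,7,7,8,8,8,9,10,10,12,12,12,13,16,16,16]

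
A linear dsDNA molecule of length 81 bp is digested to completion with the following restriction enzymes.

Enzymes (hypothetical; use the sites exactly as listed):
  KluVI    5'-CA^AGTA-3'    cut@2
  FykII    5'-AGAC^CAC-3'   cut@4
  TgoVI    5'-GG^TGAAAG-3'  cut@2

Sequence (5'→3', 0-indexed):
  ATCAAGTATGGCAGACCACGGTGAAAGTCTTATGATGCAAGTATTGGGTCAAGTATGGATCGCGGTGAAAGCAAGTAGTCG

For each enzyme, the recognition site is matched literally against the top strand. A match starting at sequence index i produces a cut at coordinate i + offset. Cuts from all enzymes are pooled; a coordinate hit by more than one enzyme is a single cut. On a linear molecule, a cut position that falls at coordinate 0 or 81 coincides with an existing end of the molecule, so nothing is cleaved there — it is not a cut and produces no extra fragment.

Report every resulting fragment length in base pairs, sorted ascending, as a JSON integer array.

[4,5,8,8,12,12,14,18]

Scan for sites:
  KluVI CAAGTA/2: at [2, 37, 49, 71] ⇒ [4, 39, 51, 73]
  FykII AGACCAC/4: at [12] ⇒ [16]
  TgoVI GGTGAAAG/2: at [19, 63] ⇒ [21, 65]

Pooled cuts: [4, 16, 21, 39, 51, 65, 73]

Fragment lengths:
  [0,4): 4 bp
  [4,16): 12 bp
  [16,21): 5 bp
  [21,39): 18 bp
  [39,51): 12 bp
  [51,65): 14 bp
  [65,73): 8 bp
  [73,81): 8 bp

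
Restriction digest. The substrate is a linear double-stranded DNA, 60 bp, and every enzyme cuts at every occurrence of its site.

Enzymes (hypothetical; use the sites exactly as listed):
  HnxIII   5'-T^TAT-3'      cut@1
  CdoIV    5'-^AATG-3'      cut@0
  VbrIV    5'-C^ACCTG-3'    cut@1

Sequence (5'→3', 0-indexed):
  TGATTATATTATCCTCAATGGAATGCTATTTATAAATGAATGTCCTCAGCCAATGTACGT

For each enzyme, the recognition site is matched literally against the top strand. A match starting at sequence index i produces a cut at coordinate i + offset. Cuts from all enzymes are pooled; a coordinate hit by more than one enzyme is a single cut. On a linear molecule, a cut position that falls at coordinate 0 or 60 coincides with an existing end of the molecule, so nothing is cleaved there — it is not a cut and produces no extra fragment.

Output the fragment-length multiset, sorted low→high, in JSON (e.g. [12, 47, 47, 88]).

[4,4,4,5,5,7,9,9,13]

Per-enzyme occurrences:
  HnxIII TTAT/1: at [3, 8, 29] ⇒ [4, 9, 30]
  CdoIV AATG/0: at [16, 21, 34, 38, 51] ⇒ [16, 21, 34, 38, 51]
  VbrIV (CACCTG, off=1): no sites

Pooled cuts: [4, 9, 16, 21, 30, 34, 38, 51]

Fragments:
  [0,4): 4 bp
  [4,9): 5 bp
  [9,16): 7 bp
  [16,21): 5 bp
  [21,30): 9 bp
  [30,34): 4 bp
  [34,38): 4 bp
  [38,51): 13 bp
  [51,60): 9 bp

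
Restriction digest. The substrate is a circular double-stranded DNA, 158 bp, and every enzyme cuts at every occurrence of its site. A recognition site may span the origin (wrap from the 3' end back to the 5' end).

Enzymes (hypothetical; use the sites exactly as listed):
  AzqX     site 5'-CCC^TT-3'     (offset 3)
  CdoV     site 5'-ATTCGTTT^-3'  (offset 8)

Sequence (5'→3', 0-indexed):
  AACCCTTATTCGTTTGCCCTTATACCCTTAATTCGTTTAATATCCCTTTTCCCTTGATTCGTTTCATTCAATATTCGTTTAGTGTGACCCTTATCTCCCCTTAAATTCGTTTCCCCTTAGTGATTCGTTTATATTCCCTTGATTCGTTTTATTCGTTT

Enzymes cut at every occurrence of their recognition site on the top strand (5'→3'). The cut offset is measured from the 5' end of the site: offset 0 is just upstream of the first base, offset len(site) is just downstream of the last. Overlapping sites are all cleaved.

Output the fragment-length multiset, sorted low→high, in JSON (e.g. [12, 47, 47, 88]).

Scan for sites:
  AzqX CCCTT/3: at [2, 16, 24, 43, 50, 87, 97, 113, 135] ⇒ [5, 19, 27, 46, 53, 90, 100, 116, 138]
  CdoV ATTCGTTT/8: at [7, 30, 56, 72, 104, 122, 141, 150] ⇒ [0, 15, 38, 64, 80, 112, 130, 149]

Pooled cuts: [0, 5, 15, 19, 27, 38, 46, 53, 64, 80, 90, 100, 112, 116, 130, 138, 149]

Fragments:
  0→5: 5 bp
  5→15: 10 bp
  15→19: 4 bp
  19→27: 8 bp
  27→38: 11 bp
  38→46: 8 bp
  46→53: 7 bp
  53→64: 11 bp
  64→80: 16 bp
  80→90: 10 bp
  90→100: 10 bp
  100→112: 12 bp
  112→116: 4 bp
  116→130: 14 bp
  130→138: 8 bp
  138→149: 11 bp
  149→0 (wrap): 158-149+0 = 9 bp

[4,4,5,7,8,8,8,9,10,10,10,11,11,11,12,14,16]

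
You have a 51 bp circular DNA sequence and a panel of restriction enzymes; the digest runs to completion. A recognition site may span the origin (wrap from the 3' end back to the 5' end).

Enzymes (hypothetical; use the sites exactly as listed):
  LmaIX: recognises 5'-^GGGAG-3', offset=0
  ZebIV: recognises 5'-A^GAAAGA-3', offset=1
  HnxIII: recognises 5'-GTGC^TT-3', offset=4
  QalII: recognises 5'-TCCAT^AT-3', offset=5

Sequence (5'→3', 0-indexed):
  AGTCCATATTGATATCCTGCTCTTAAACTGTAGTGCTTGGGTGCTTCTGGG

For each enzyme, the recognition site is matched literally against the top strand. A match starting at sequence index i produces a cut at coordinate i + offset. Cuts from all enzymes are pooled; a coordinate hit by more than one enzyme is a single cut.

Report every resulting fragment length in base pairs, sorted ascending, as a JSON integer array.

Site scan:
  LmaIX GGGAG/0: at [48] ⇒ [48]
  ZebIV (AGAAAGA, off=1): no sites
  HnxIII GTGCTT/4: at [32, 40] ⇒ [36, 44]
  QalII TCCATAT/5: at [2] ⇒ [7]

Pooled cuts: [7, 36, 44, 48]

Fragments:
  7→36: 29 bp
  36→44: 8 bp
  44→48: 4 bp
  48→7 (wrap): 51-48+7 = 10 bp

[4,8,10,29]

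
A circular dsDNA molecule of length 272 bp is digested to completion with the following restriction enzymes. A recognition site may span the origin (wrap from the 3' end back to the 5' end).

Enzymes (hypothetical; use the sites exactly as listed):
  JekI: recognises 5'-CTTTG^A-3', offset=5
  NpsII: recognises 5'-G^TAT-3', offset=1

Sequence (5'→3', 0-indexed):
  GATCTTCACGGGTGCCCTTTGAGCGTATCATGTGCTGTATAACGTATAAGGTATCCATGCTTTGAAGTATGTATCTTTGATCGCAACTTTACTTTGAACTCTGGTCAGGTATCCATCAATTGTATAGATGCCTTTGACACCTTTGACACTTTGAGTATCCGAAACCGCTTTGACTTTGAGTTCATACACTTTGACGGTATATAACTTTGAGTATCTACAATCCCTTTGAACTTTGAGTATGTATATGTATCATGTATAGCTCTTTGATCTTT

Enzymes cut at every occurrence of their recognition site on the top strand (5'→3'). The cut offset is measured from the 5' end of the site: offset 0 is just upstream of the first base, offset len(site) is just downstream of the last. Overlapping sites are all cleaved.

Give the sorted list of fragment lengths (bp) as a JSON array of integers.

[2,2,2,3,4,4,4,4,6,6,7,7,7,7,7,8,8,9,12,12,12,13,13,13,14,15,17,17,17,20]

Per-enzyme occurrences:
  JekI (CTTTGA, off=5): starts [16, 59, 74, 91, 131, 140, 148, 167, 173, 188, 204, 223, 230, 261, 268] → cuts [1, 21, 64, 79, 96, 136, 145, 153, 172, 178, 193, 209, 228, 235, 266]
  NpsII (GTAT, off=1): starts [24, 36, 43, 50, 66, 70, 108, 121, 154, 196, 210, 236, 240, 246, 253] → cuts [25, 37, 44, 51, 67, 71, 109, 122, 155, 197, 211, 237, 241, 247, 254]

All cut coordinates (distinct, sorted): [1, 21, 25, 37, 44, 51, 64, 67, 71, 79, 96, 109, 122, 136, 145, 153, 155, 172, 178, 193, 197, 209, 211, 228, 235, 237, 241, 247, 254, 266]

Fragments:
  1→21: 20 bp
  21→25: 4 bp
  25→37: 12 bp
  37→44: 7 bp
  44→51: 7 bp
  51→64: 13 bp
  64→67: 3 bp
  67→71: 4 bp
  71→79: 8 bp
  79→96: 17 bp
  96→109: 13 bp
  109→122: 13 bp
  122→136: 14 bp
  136→145: 9 bp
  145→153: 8 bp
  153→155: 2 bp
  155→172: 17 bp
  172→178: 6 bp
  178→193: 15 bp
  193→197: 4 bp
  197→209: 12 bp
  209→211: 2 bp
  211→228: 17 bp
  228→235: 7 bp
  235→237: 2 bp
  237→241: 4 bp
  241→247: 6 bp
  247→254: 7 bp
  254→266: 12 bp
  266→1 (wrap): 272-266+1 = 7 bp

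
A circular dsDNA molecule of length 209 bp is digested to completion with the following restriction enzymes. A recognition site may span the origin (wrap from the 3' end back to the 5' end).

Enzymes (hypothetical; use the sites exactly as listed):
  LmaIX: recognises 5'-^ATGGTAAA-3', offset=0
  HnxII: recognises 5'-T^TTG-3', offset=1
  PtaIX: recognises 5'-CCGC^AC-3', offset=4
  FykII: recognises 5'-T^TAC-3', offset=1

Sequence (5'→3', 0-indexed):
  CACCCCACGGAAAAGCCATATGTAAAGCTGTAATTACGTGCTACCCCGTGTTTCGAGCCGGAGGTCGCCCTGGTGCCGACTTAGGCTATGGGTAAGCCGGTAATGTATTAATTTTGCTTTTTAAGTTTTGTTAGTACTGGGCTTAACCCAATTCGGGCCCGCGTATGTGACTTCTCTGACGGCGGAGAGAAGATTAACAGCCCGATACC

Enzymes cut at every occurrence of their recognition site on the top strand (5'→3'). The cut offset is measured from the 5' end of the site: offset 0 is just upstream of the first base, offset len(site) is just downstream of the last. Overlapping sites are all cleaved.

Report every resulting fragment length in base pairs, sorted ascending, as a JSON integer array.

Per-enzyme occurrences:
  LmaIX (ATGGTAAA, off=0): no sites
  HnxII TTTG/1: at [112, 126] ⇒ [113, 127]
  PtaIX (CCGCAC, off=4): no sites
  FykII TTAC/1: at [33] ⇒ [34]

All cut coordinates (distinct, sorted): [34, 113, 127]

Fragment lengths:
  34→113: 79 bp
  113→127: 14 bp
  127→34 (wrap): 209-127+34 = 116 bp

[14,79,116]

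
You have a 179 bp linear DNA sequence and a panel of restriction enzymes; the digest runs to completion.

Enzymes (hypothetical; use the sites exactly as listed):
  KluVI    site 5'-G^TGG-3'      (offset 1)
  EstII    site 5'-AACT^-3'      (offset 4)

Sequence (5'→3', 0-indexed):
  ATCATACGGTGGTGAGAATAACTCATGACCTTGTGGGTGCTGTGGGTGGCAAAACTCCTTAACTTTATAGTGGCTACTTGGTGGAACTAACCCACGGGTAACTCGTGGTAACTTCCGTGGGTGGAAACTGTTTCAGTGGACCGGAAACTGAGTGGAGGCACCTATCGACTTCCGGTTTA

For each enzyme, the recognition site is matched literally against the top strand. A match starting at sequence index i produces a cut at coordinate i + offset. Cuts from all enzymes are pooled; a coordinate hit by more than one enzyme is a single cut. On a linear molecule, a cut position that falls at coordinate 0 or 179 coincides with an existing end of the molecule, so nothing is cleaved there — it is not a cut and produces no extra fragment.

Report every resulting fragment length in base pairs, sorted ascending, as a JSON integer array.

[2,3,4,4,4,6,7,7,8,8,8,9,9,10,10,11,13,14,15,27]

Scan for sites:
  KluVI GTGG/1: at [8, 32, 41, 45, 69, 80, 104, 116, 120, 135, 151] ⇒ [9, 33, 42, 46, 70, 81, 105, 117, 121, 136, 152]
  EstII AACT/4: at [19, 52, 60, 84, 99, 109, 125, 145] ⇒ [23, 56, 64, 88, 103, 113, 129, 149]

Pooled cuts: [9, 23, 33, 42, 46, 56, 64, 70, 81, 88, 103, 105, 113, 117, 121, 129, 136, 149, 152]

Fragments:
  [0,9): 9 bp
  [9,23): 14 bp
  [23,33): 10 bp
  [33,42): 9 bp
  [42,46): 4 bp
  [46,56): 10 bp
  [56,64): 8 bp
  [64,70): 6 bp
  [70,81): 11 bp
  [81,88): 7 bp
  [88,103): 15 bp
  [103,105): 2 bp
  [105,113): 8 bp
  [113,117): 4 bp
  [117,121): 4 bp
  [121,129): 8 bp
  [129,136): 7 bp
  [136,149): 13 bp
  [149,152): 3 bp
  [152,179): 27 bp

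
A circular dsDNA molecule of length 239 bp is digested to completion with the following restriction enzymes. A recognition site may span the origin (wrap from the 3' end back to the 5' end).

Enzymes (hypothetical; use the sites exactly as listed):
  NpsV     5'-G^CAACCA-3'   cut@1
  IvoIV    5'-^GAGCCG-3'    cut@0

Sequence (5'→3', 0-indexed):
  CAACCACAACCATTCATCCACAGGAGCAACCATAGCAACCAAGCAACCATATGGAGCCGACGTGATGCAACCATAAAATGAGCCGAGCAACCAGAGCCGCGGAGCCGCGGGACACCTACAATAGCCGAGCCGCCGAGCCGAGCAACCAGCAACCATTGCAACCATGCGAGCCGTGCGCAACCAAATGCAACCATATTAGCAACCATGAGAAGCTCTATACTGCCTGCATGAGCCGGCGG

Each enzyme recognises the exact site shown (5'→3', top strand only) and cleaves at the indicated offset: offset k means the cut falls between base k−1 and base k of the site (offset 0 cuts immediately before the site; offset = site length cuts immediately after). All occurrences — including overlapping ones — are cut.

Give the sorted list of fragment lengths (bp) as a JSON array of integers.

[6,7,8,8,8,8,8,9,9,9,10,10,10,10,12,12,14,25,26,30]

Scan for sites:
  NpsV GCAACCA/1: at [25, 34, 42, 66, 86, 141, 148, 157, 176, 186, 198, 238] ⇒ [0, 26, 35, 43, 67, 87, 142, 149, 158, 177, 187, 199]
  IvoIV GAGCCG/0: at [53, 79, 93, 101, 126, 134, 167, 229] ⇒ [53, 79, 93, 101, 126, 134, 167, 229]

All cut coordinates (distinct, sorted): [0, 26, 35, 43, 53, 67, 79, 87, 93, 101, 126, 134, 142, 149, 158, 167, 177, 187, 199, 229]

Fragments:
  0→26: 26 bp
  26→35: 9 bp
  35→43: 8 bp
  43→53: 10 bp
  53→67: 14 bp
  67→79: 12 bp
  79→87: 8 bp
  87→93: 6 bp
  93→101: 8 bp
  101→126: 25 bp
  126→134: 8 bp
  134→142: 8 bp
  142→149: 7 bp
  149→158: 9 bp
  158→167: 9 bp
  167→177: 10 bp
  177→187: 10 bp
  187→199: 12 bp
  199→229: 30 bp
  229→0 (wrap): 239-229+0 = 10 bp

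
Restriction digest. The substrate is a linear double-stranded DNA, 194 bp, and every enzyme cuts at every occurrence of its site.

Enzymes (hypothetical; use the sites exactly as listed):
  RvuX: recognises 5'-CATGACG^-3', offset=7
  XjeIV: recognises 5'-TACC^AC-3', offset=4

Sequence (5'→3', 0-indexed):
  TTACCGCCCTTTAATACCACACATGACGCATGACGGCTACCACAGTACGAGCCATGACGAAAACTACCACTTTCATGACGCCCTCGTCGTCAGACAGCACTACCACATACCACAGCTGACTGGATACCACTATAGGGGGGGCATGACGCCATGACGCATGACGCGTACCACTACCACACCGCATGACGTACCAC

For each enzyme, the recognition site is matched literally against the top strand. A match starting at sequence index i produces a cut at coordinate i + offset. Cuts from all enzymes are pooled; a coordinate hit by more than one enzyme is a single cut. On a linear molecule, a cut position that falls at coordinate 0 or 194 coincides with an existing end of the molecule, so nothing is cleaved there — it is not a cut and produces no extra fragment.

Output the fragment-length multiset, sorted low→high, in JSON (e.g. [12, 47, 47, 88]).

[2,4,6,6,6,7,7,7,8,9,10,12,13,17,18,18,20,24]

Site scan:
  RvuX CATGACG/7: at [21, 28, 52, 73, 141, 149, 156, 181] ⇒ [28, 35, 59, 80, 148, 156, 163, 188]
  XjeIV TACCAC/4: at [14, 37, 64, 100, 107, 124, 165, 171, 188] ⇒ [18, 41, 68, 104, 111, 128, 169, 175, 192]

All cut coordinates (distinct, sorted): [18, 28, 35, 41, 59, 68, 80, 104, 111, 128, 148, 156, 163, 169, 175, 188, 192]

Fragments:
  [0,18): 18 bp
  [18,28): 10 bp
  [28,35): 7 bp
  [35,41): 6 bp
  [41,59): 18 bp
  [59,68): 9 bp
  [68,80): 12 bp
  [80,104): 24 bp
  [104,111): 7 bp
  [111,128): 17 bp
  [128,148): 20 bp
  [148,156): 8 bp
  [156,163): 7 bp
  [163,169): 6 bp
  [169,175): 6 bp
  [175,188): 13 bp
  [188,192): 4 bp
  [192,194): 2 bp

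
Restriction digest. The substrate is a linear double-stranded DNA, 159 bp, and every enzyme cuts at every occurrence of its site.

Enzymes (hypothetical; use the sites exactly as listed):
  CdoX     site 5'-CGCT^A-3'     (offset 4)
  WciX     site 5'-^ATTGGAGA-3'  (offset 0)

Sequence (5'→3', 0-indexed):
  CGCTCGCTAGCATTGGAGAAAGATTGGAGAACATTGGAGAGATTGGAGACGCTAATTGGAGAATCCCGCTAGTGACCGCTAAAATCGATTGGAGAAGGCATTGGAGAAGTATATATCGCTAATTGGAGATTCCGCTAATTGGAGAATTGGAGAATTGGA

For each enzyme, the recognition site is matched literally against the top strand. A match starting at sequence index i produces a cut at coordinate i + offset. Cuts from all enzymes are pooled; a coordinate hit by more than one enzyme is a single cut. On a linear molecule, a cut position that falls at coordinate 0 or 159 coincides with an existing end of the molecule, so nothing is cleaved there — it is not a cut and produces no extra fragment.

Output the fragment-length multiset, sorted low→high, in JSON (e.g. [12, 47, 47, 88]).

Site scan:
  CdoX CGCTA/4: at [4, 49, 66, 76, 116, 132] ⇒ [8, 53, 70, 80, 120, 136]
  WciX ATTGGAGA/0: at [11, 22, 32, 41, 54, 87, 99, 121, 137, 145] ⇒ [11, 22, 32, 41, 54, 87, 99, 121, 137, 145]

Pooled cuts: [8, 11, 22, 32, 41, 53, 54, 70, 80, 87, 99, 120, 121, 136, 137, 145]

Fragment lengths:
  [0,8): 8 bp
  [8,11): 3 bp
  [11,22): 11 bp
  [22,32): 10 bp
  [32,41): 9 bp
  [41,53): 12 bp
  [53,54): 1 bp
  [54,70): 16 bp
  [70,80): 10 bp
  [80,87): 7 bp
  [87,99): 12 bp
  [99,120): 21 bp
  [120,121): 1 bp
  [121,136): 15 bp
  [136,137): 1 bp
  [137,145): 8 bp
  [145,159): 14 bp

[1,1,1,3,7,8,8,9,10,10,11,12,12,14,15,16,21]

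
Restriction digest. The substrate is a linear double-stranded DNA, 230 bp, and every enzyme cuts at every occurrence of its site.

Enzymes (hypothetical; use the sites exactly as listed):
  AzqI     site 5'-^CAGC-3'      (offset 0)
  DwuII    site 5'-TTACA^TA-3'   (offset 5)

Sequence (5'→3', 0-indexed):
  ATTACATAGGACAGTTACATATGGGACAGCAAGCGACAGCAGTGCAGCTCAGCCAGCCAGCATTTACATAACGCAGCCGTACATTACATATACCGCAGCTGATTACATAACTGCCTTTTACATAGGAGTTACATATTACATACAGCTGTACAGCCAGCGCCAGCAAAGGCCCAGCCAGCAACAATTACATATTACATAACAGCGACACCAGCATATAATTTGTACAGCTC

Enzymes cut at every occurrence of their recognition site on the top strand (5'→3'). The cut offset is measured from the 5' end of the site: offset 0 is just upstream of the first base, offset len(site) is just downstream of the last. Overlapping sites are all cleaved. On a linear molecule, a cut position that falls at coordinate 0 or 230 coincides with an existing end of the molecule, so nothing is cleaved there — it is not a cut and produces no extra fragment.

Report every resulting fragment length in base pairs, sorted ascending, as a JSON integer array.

Site scan:
  AzqI CAGC/0: at [26, 36, 44, 49, 53, 57, 73, 95, 142, 150, 154, 160, 171, 175, 199, 208, 224] ⇒ [26, 36, 44, 49, 53, 57, 73, 95, 142, 150, 154, 160, 171, 175, 199, 208, 224]
  DwuII TTACATA/5: at [1, 14, 63, 83, 102, 117, 128, 135, 184, 191] ⇒ [6, 19, 68, 88, 107, 122, 133, 140, 189, 196]

Pooled cuts: [6, 19, 26, 36, 44, 49, 53, 57, 68, 73, 88, 95, 107, 122, 133, 140, 142, 150, 154, 160, 171, 175, 189, 196, 199, 208, 224]

Fragment lengths:
  [0,6): 6 bp
  [6,19): 13 bp
  [19,26): 7 bp
  [26,36): 10 bp
  [36,44): 8 bp
  [44,49): 5 bp
  [49,53): 4 bp
  [53,57): 4 bp
  [57,68): 11 bp
  [68,73): 5 bp
  [73,88): 15 bp
  [88,95): 7 bp
  [95,107): 12 bp
  [107,122): 15 bp
  [122,133): 11 bp
  [133,140): 7 bp
  [140,142): 2 bp
  [142,150): 8 bp
  [150,154): 4 bp
  [154,160): 6 bp
  [160,171): 11 bp
  [171,175): 4 bp
  [175,189): 14 bp
  [189,196): 7 bp
  [196,199): 3 bp
  [199,208): 9 bp
  [208,224): 16 bp
  [224,230): 6 bp

[2,3,4,4,4,4,5,5,6,6,6,7,7,7,7,8,8,9,10,11,11,11,12,13,14,15,15,16]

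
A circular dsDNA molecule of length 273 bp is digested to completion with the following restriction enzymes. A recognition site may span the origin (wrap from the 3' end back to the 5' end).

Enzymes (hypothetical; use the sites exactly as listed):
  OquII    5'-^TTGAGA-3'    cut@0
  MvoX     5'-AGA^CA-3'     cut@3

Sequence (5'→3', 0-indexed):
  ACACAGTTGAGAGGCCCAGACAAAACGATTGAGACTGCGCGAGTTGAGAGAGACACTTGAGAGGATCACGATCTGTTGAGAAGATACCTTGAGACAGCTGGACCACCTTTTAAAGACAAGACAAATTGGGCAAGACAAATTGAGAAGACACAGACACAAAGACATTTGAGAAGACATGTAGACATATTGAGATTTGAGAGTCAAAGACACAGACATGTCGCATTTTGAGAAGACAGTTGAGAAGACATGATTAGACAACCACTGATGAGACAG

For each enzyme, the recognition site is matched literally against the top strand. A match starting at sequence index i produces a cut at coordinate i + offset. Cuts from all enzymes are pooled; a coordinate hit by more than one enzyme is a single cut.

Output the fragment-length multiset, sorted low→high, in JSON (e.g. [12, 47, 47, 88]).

[3,3,3,4,4,4,5,5,6,6,6,7,8,8,8,9,9,9,9,10,10,11,13,14,14,14,15,15,19,22]

Site scan:
  OquII (TTGAGA, off=0): starts [6, 28, 43, 56, 75, 88, 139, 165, 186, 193, 224, 236] → cuts [6, 28, 43, 56, 75, 88, 139, 165, 186, 193, 224, 236]
  MvoX (AGACA, off=3): starts [17, 50, 91, 113, 118, 132, 145, 151, 159, 171, 179, 204, 210, 230, 242, 252, 267, 271] → cuts [1, 20, 53, 94, 116, 121, 135, 148, 154, 162, 174, 182, 207, 213, 233, 245, 255, 270]

Pooled cuts: [1, 6, 20, 28, 43, 53, 56, 75, 88, 94, 116, 121, 135, 139, 148, 154, 162, 165, 174, 182, 186, 193, 207, 213, 224, 233, 236, 245, 255, 270]

Fragments:
  1→6: 5 bp
  6→20: 14 bp
  20→28: 8 bp
  28→43: 15 bp
  43→53: 10 bp
  53→56: 3 bp
  56→75: 19 bp
  75→88: 13 bp
  88→94: 6 bp
  94→116: 22 bp
  116→121: 5 bp
  121→135: 14 bp
  135→139: 4 bp
  139→148: 9 bp
  148→154: 6 bp
  154→162: 8 bp
  162→165: 3 bp
  165→174: 9 bp
  174→182: 8 bp
  182→186: 4 bp
  186→193: 7 bp
  193→207: 14 bp
  207→213: 6 bp
  213→224: 11 bp
  224→233: 9 bp
  233→236: 3 bp
  236→245: 9 bp
  245→255: 10 bp
  255→270: 15 bp
  270→1 (wrap): 273-270+1 = 4 bp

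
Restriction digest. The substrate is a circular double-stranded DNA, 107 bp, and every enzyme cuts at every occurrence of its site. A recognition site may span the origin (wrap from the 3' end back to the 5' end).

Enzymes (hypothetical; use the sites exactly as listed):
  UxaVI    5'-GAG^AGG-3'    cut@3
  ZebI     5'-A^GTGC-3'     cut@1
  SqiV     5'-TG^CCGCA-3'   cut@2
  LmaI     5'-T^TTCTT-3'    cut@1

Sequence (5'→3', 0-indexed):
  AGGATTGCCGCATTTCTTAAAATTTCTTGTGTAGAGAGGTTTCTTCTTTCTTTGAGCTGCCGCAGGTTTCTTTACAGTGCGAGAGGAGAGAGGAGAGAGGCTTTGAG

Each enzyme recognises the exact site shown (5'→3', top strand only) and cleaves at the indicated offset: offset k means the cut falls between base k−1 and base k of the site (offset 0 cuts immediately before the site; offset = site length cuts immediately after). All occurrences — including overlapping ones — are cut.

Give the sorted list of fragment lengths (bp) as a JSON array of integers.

[4,6,7,7,7,7,7,8,9,10,10,12,13]

Per-enzyme occurrences:
  UxaVI (GAGAGG, off=3): starts [33, 80, 87, 94, 104] → cuts [0, 36, 83, 90, 97]
  ZebI (AGTGC, off=1): starts [75] → cuts [76]
  SqiV (TGCCGCA, off=2): starts [5, 57] → cuts [7, 59]
  LmaI (TTTCTT, off=1): starts [12, 22, 39, 46, 66] → cuts [13, 23, 40, 47, 67]

All cut coordinates (distinct, sorted): [0, 7, 13, 23, 36, 40, 47, 59, 67, 76, 83, 90, 97]

Fragment lengths:
  0→7: 7 bp
  7→13: 6 bp
  13→23: 10 bp
  23→36: 13 bp
  36→40: 4 bp
  40→47: 7 bp
  47→59: 12 bp
  59→67: 8 bp
  67→76: 9 bp
  76→83: 7 bp
  83→90: 7 bp
  90→97: 7 bp
  97→0 (wrap): 107-97+0 = 10 bp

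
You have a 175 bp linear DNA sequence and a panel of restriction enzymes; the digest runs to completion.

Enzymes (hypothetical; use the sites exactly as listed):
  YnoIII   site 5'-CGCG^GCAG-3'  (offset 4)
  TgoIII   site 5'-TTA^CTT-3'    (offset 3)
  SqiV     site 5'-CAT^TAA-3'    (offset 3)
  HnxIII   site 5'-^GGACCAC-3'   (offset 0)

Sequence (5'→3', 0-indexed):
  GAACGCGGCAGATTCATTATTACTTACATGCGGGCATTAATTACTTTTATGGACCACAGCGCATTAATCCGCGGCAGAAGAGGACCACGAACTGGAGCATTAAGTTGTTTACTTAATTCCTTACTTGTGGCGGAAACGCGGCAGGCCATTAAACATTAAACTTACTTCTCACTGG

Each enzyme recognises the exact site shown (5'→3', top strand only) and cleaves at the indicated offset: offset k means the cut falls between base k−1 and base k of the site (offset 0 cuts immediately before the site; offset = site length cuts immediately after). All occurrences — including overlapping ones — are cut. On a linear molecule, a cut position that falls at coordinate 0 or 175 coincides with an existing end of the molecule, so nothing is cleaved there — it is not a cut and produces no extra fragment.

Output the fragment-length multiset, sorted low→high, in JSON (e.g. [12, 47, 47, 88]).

Scan for sites:
  YnoIII CGCGGCAG/4: at [3, 69, 136] ⇒ [7, 73, 140]
  TgoIII TTACTT/3: at [19, 40, 108, 120, 161] ⇒ [22, 43, 111, 123, 164]
  SqiV CATTAA/3: at [34, 61, 97, 146, 153] ⇒ [37, 64, 100, 149, 156]
  HnxIII GGACCAC/0: at [50, 81] ⇒ [50, 81]

All cut coordinates (distinct, sorted): [7, 22, 37, 43, 50, 64, 73, 81, 100, 111, 123, 140, 149, 156, 164]

Fragment lengths:
  [0,7): 7 bp
  [7,22): 15 bp
  [22,37): 15 bp
  [37,43): 6 bp
  [43,50): 7 bp
  [50,64): 14 bp
  [64,73): 9 bp
  [73,81): 8 bp
  [81,100): 19 bp
  [100,111): 11 bp
  [111,123): 12 bp
  [123,140): 17 bp
  [140,149): 9 bp
  [149,156): 7 bp
  [156,164): 8 bp
  [164,175): 11 bp

[6,7,7,7,8,8,9,9,11,11,12,14,15,15,17,19]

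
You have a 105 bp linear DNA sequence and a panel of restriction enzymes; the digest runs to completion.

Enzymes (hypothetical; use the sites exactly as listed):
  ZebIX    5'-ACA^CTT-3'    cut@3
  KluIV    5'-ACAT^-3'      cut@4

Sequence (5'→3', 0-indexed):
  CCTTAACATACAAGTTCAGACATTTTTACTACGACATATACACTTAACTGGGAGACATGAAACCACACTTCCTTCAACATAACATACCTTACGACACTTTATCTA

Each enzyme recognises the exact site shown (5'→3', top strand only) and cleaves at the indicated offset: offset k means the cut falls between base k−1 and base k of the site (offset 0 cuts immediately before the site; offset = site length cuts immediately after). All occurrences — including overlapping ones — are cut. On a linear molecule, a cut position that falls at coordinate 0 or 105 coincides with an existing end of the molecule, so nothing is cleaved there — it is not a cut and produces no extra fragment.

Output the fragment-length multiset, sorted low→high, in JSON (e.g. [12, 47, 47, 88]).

Per-enzyme occurrences:
  ZebIX ACACTT/3: at [39, 64, 93] ⇒ [42, 67, 96]
  KluIV ACAT/4: at [5, 19, 33, 54, 76, 81] ⇒ [9, 23, 37, 58, 80, 85]

All cut coordinates (distinct, sorted): [9, 23, 37, 42, 58, 67, 80, 85, 96]

Fragments:
  [0,9): 9 bp
  [9,23): 14 bp
  [23,37): 14 bp
  [37,42): 5 bp
  [42,58): 16 bp
  [58,67): 9 bp
  [67,80): 13 bp
  [80,85): 5 bp
  [85,96): 11 bp
  [96,105): 9 bp

[5,5,9,9,9,11,13,14,14,16]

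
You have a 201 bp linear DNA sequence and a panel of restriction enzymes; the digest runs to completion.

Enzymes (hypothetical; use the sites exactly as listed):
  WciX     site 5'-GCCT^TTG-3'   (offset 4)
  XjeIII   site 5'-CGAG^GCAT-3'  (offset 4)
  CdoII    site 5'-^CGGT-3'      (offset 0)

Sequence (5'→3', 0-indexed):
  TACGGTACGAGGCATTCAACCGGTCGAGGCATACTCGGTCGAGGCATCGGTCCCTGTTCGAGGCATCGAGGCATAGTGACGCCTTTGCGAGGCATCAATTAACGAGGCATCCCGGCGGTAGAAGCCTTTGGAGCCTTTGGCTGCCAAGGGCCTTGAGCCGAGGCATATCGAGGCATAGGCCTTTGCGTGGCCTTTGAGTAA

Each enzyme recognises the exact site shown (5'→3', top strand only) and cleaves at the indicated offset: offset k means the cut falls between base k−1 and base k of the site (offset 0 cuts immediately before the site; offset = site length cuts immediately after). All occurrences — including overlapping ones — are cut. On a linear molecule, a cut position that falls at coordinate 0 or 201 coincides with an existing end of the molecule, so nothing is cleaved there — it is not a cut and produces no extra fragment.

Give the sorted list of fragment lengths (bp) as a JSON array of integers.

Per-enzyme occurrences:
  WciX (GCCTTTG, off=4): starts [80, 123, 132, 178, 189] → cuts [84, 127, 136, 182, 193]
  XjeIII (CGAGGCAT, off=4): starts [7, 24, 39, 58, 66, 87, 102, 158, 168] → cuts [11, 28, 43, 62, 70, 91, 106, 162, 172]
  CdoII (CGGT, off=0): starts [2, 20, 35, 47, 115] → cuts [2, 20, 35, 47, 115]

All cut coordinates (distinct, sorted): [2, 11, 20, 28, 35, 43, 47, 62, 70, 84, 91, 106, 115, 127, 136, 162, 172, 182, 193]

Fragments:
  [0,2): 2 bp
  [2,11): 9 bp
  [11,20): 9 bp
  [20,28): 8 bp
  [28,35): 7 bp
  [35,43): 8 bp
  [43,47): 4 bp
  [47,62): 15 bp
  [62,70): 8 bp
  [70,84): 14 bp
  [84,91): 7 bp
  [91,106): 15 bp
  [106,115): 9 bp
  [115,127): 12 bp
  [127,136): 9 bp
  [136,162): 26 bp
  [162,172): 10 bp
  [172,182): 10 bp
  [182,193): 11 bp
  [193,201): 8 bp

[2,4,7,7,8,8,8,8,9,9,9,9,10,10,11,12,14,15,15,26]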